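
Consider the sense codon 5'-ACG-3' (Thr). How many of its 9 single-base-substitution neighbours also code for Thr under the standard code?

3

Position 1: none → 0 synonymous.
Position 2: none → 0 synonymous.
Position 3: ACT, ACC, ACA → 3 synonymous.
Total: 0 + 0 + 3 = 3.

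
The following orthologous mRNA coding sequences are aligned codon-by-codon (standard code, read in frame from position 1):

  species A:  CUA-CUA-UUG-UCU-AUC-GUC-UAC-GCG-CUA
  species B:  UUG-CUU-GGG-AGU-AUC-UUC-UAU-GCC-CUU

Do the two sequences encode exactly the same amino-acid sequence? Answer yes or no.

no

Codon 1: CUA Leu / UUG Leu — synonymous.
Codon 2: CUA Leu / CUU Leu — synonymous.
Codon 3: UUG Leu / GGG Gly — nonsynonymous.
Codon 4: UCU Ser / AGU Ser — synonymous.
Codon 5: AUC Ile / AUC Ile — identical.
Codon 6: GUC Val / UUC Phe — nonsynonymous.
Codon 7: UAC Tyr / UAU Tyr — synonymous.
Codon 8: GCG Ala / GCC Ala — synonymous.
Codon 9: CUA Leu / CUU Leu — synonymous.
Nonsynonymous differences: 2 → different protein.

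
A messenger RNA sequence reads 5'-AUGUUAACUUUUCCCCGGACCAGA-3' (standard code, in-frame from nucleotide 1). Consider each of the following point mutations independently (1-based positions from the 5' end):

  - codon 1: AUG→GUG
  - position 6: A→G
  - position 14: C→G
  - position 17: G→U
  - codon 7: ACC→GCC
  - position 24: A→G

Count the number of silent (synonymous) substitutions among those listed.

2

Codon 1: AUG (Met) → GUG (Val) — missense.
Codon 2: UUA (Leu) → UUG (Leu) — synonymous.
Codon 5: CCC (Pro) → CGC (Arg) — missense.
Codon 6: CGG (Arg) → CUG (Leu) — missense.
Codon 7: ACC (Thr) → GCC (Ala) — missense.
Codon 8: AGA (Arg) → AGG (Arg) — synonymous.
Synonymous: 2 of 6.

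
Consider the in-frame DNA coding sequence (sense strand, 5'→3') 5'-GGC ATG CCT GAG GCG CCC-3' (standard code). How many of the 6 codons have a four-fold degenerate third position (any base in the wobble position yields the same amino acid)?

Codon 1 GGC (Gly): third position 4-fold.
Codon 2 ATG (Met): third position 1-fold.
Codon 3 CCT (Pro): third position 4-fold.
Codon 4 GAG (Glu): third position 2-fold.
Codon 5 GCG (Ala): third position 4-fold.
Codon 6 CCC (Pro): third position 4-fold.
Four-fold degenerate third positions: 4.

4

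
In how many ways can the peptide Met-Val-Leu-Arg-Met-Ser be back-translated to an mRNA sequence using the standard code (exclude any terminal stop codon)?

864

Met: 1 codon.
Val: 4 codons.
Leu: 6 codons.
Arg: 6 codons.
Met: 1 codon.
Ser: 6 codons.
1 × 4 × 6 × 6 × 1 × 6 = 864.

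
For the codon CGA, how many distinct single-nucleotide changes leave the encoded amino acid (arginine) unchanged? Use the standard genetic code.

4

Position 1: AGA → 1 synonymous.
Position 2: none → 0 synonymous.
Position 3: CGU, CGC, CGG → 3 synonymous.
Total: 1 + 0 + 3 = 4.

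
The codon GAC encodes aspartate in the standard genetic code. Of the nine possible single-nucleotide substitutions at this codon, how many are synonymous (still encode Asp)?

1

Position 1: none → 0 synonymous.
Position 2: none → 0 synonymous.
Position 3: GAU → 1 synonymous.
Total: 0 + 0 + 1 = 1.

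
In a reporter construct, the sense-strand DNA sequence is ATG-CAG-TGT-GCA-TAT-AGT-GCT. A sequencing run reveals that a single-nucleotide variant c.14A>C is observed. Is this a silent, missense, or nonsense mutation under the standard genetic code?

Position 14 falls in codon 5: TAT → Tyr.
After the substitution the codon is TCT → Ser.
Tyr ≠ Ser, so this is a missense mutation.

missense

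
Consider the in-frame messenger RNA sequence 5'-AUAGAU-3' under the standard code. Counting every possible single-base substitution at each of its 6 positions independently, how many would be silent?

Codon 1 (AUA, Ile): 2 synonymous substitutions.
Codon 2 (GAU, Asp): 1 synonymous substitution.
Total: 2 + 1 = 3.

3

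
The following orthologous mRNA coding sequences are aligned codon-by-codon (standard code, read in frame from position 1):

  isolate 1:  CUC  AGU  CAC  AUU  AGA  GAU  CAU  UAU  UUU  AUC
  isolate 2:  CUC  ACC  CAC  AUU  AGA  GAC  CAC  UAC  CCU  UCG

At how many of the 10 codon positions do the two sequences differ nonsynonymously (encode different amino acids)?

Codon 1: CUC Leu / CUC Leu — identical.
Codon 2: AGU Ser / ACC Thr — nonsynonymous.
Codon 3: CAC His / CAC His — identical.
Codon 4: AUU Ile / AUU Ile — identical.
Codon 5: AGA Arg / AGA Arg — identical.
Codon 6: GAU Asp / GAC Asp — synonymous.
Codon 7: CAU His / CAC His — synonymous.
Codon 8: UAU Tyr / UAC Tyr — synonymous.
Codon 9: UUU Phe / CCU Pro — nonsynonymous.
Codon 10: AUC Ile / UCG Ser — nonsynonymous.
Nonsynonymous differences: 3.

3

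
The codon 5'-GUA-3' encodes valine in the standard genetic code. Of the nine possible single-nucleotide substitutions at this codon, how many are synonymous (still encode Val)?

Position 1: none → 0 synonymous.
Position 2: none → 0 synonymous.
Position 3: GUU, GUC, GUG → 3 synonymous.
Total: 0 + 0 + 3 = 3.

3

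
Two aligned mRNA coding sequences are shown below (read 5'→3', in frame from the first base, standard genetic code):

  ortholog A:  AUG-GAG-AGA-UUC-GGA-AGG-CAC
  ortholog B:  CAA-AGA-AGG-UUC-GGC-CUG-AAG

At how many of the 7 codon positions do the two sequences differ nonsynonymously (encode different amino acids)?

4

Codon 1: AUG Met / CAA Gln — nonsynonymous.
Codon 2: GAG Glu / AGA Arg — nonsynonymous.
Codon 3: AGA Arg / AGG Arg — synonymous.
Codon 4: UUC Phe / UUC Phe — identical.
Codon 5: GGA Gly / GGC Gly — synonymous.
Codon 6: AGG Arg / CUG Leu — nonsynonymous.
Codon 7: CAC His / AAG Lys — nonsynonymous.
Nonsynonymous differences: 4.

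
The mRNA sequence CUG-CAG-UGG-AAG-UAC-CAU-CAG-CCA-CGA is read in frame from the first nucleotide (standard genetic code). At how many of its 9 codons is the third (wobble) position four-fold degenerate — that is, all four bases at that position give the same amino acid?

3

Codon 1 CUG (Leu): third position 4-fold.
Codon 2 CAG (Gln): third position 2-fold.
Codon 3 UGG (Trp): third position 1-fold.
Codon 4 AAG (Lys): third position 2-fold.
Codon 5 UAC (Tyr): third position 2-fold.
Codon 6 CAU (His): third position 2-fold.
Codon 7 CAG (Gln): third position 2-fold.
Codon 8 CCA (Pro): third position 4-fold.
Codon 9 CGA (Arg): third position 4-fold.
Four-fold degenerate third positions: 3.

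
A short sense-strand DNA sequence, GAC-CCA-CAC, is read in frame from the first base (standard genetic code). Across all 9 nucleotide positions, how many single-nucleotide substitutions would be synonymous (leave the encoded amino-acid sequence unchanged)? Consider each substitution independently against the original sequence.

Codon 1 (GAC, Asp): 1 synonymous substitution.
Codon 2 (CCA, Pro): 3 synonymous substitutions.
Codon 3 (CAC, His): 1 synonymous substitution.
Total: 1 + 3 + 1 = 5.

5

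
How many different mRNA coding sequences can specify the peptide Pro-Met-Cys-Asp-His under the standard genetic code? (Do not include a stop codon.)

32

Pro: 4 codons.
Met: 1 codon.
Cys: 2 codons.
Asp: 2 codons.
His: 2 codons.
4 × 1 × 2 × 2 × 2 = 32.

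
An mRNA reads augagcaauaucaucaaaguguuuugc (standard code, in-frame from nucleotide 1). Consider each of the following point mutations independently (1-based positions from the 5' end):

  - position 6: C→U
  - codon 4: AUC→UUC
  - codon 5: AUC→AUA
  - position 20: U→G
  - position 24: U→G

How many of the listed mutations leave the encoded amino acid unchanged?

Codon 2: AGC (Ser) → AGU (Ser) — synonymous.
Codon 4: AUC (Ile) → UUC (Phe) — missense.
Codon 5: AUC (Ile) → AUA (Ile) — synonymous.
Codon 7: GUG (Val) → GGG (Gly) — missense.
Codon 8: UUU (Phe) → UUG (Leu) — missense.
Synonymous: 2 of 5.

2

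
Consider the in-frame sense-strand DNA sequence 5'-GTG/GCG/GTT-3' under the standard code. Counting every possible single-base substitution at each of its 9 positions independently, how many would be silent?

9

Codon 1 (GTG, Val): 3 synonymous substitutions.
Codon 2 (GCG, Ala): 3 synonymous substitutions.
Codon 3 (GTT, Val): 3 synonymous substitutions.
Total: 3 + 3 + 3 = 9.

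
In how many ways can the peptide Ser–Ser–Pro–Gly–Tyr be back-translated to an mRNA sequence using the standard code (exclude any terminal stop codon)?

Ser: 6 codons.
Ser: 6 codons.
Pro: 4 codons.
Gly: 4 codons.
Tyr: 2 codons.
6 × 6 × 4 × 4 × 2 = 1152.

1152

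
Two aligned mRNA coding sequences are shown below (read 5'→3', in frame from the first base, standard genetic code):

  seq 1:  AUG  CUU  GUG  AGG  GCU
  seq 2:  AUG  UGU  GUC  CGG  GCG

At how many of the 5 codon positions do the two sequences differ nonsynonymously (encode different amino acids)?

1

Codon 1: AUG Met / AUG Met — identical.
Codon 2: CUU Leu / UGU Cys — nonsynonymous.
Codon 3: GUG Val / GUC Val — synonymous.
Codon 4: AGG Arg / CGG Arg — synonymous.
Codon 5: GCU Ala / GCG Ala — synonymous.
Nonsynonymous differences: 1.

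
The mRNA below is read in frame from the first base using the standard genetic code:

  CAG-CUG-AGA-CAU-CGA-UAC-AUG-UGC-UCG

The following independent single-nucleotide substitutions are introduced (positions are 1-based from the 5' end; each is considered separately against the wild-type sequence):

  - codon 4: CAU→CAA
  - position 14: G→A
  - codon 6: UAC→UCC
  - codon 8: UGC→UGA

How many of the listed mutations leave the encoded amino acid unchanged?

0

Codon 4: CAU (His) → CAA (Gln) — missense.
Codon 5: CGA (Arg) → CAA (Gln) — missense.
Codon 6: UAC (Tyr) → UCC (Ser) — missense.
Codon 8: UGC (Cys) → UGA (Stop) — nonsense.
Synonymous: 0 of 4.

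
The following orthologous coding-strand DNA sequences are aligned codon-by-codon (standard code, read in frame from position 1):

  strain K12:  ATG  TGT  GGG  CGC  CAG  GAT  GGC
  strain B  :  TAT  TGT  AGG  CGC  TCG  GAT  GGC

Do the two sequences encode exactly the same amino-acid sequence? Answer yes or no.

Codon 1: ATG Met / TAT Tyr — nonsynonymous.
Codon 2: TGT Cys / TGT Cys — identical.
Codon 3: GGG Gly / AGG Arg — nonsynonymous.
Codon 4: CGC Arg / CGC Arg — identical.
Codon 5: CAG Gln / TCG Ser — nonsynonymous.
Codon 6: GAT Asp / GAT Asp — identical.
Codon 7: GGC Gly / GGC Gly — identical.
Nonsynonymous differences: 3 → different protein.

no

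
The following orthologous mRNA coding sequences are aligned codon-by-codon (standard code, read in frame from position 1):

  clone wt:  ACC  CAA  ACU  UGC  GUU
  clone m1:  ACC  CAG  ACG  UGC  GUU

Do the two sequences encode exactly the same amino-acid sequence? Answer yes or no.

yes

Codon 1: ACC Thr / ACC Thr — identical.
Codon 2: CAA Gln / CAG Gln — synonymous.
Codon 3: ACU Thr / ACG Thr — synonymous.
Codon 4: UGC Cys / UGC Cys — identical.
Codon 5: GUU Val / GUU Val — identical.
Nonsynonymous differences: 0 → same protein.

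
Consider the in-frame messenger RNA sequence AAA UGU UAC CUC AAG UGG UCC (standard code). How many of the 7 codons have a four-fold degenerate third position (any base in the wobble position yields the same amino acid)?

Codon 1 AAA (Lys): third position 2-fold.
Codon 2 UGU (Cys): third position 2-fold.
Codon 3 UAC (Tyr): third position 2-fold.
Codon 4 CUC (Leu): third position 4-fold.
Codon 5 AAG (Lys): third position 2-fold.
Codon 6 UGG (Trp): third position 1-fold.
Codon 7 UCC (Ser): third position 4-fold.
Four-fold degenerate third positions: 2.

2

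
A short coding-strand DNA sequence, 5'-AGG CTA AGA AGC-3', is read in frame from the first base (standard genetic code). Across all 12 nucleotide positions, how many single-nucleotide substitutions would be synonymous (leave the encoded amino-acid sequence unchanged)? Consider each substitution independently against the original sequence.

9

Codon 1 (AGG, Arg): 2 synonymous substitutions.
Codon 2 (CTA, Leu): 4 synonymous substitutions.
Codon 3 (AGA, Arg): 2 synonymous substitutions.
Codon 4 (AGC, Ser): 1 synonymous substitution.
Total: 2 + 4 + 2 + 1 = 9.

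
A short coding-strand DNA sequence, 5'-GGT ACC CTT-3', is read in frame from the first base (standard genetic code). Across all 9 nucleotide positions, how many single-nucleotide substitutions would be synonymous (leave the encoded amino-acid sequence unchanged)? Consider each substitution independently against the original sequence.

9

Codon 1 (GGT, Gly): 3 synonymous substitutions.
Codon 2 (ACC, Thr): 3 synonymous substitutions.
Codon 3 (CTT, Leu): 3 synonymous substitutions.
Total: 3 + 3 + 3 = 9.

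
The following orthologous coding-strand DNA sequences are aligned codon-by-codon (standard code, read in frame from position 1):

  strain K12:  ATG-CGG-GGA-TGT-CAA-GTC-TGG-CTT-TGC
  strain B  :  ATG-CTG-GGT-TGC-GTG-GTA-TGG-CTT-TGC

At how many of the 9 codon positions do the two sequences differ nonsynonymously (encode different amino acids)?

Codon 1: ATG Met / ATG Met — identical.
Codon 2: CGG Arg / CTG Leu — nonsynonymous.
Codon 3: GGA Gly / GGT Gly — synonymous.
Codon 4: TGT Cys / TGC Cys — synonymous.
Codon 5: CAA Gln / GTG Val — nonsynonymous.
Codon 6: GTC Val / GTA Val — synonymous.
Codon 7: TGG Trp / TGG Trp — identical.
Codon 8: CTT Leu / CTT Leu — identical.
Codon 9: TGC Cys / TGC Cys — identical.
Nonsynonymous differences: 2.

2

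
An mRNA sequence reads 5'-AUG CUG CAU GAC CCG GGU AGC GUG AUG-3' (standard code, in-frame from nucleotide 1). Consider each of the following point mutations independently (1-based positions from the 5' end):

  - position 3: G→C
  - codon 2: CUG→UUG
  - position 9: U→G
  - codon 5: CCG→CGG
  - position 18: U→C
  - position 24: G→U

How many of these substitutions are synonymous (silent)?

Codon 1: AUG (Met) → AUC (Ile) — missense.
Codon 2: CUG (Leu) → UUG (Leu) — synonymous.
Codon 3: CAU (His) → CAG (Gln) — missense.
Codon 5: CCG (Pro) → CGG (Arg) — missense.
Codon 6: GGU (Gly) → GGC (Gly) — synonymous.
Codon 8: GUG (Val) → GUU (Val) — synonymous.
Synonymous: 3 of 6.

3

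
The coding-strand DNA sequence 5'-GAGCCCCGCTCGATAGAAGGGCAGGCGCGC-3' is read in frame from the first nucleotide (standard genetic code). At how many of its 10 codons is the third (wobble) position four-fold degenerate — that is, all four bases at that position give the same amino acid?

6

Codon 1 GAG (Glu): third position 2-fold.
Codon 2 CCC (Pro): third position 4-fold.
Codon 3 CGC (Arg): third position 4-fold.
Codon 4 TCG (Ser): third position 4-fold.
Codon 5 ATA (Ile): third position 3-fold.
Codon 6 GAA (Glu): third position 2-fold.
Codon 7 GGG (Gly): third position 4-fold.
Codon 8 CAG (Gln): third position 2-fold.
Codon 9 GCG (Ala): third position 4-fold.
Codon 10 CGC (Arg): third position 4-fold.
Four-fold degenerate third positions: 6.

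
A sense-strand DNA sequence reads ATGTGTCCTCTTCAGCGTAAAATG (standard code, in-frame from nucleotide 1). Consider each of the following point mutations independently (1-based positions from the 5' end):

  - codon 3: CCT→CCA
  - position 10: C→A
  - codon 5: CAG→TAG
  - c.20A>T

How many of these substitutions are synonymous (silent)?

Codon 3: CCT (Pro) → CCA (Pro) — synonymous.
Codon 4: CTT (Leu) → ATT (Ile) — missense.
Codon 5: CAG (Gln) → TAG (Stop) — nonsense.
Codon 7: AAA (Lys) → ATA (Ile) — missense.
Synonymous: 1 of 4.

1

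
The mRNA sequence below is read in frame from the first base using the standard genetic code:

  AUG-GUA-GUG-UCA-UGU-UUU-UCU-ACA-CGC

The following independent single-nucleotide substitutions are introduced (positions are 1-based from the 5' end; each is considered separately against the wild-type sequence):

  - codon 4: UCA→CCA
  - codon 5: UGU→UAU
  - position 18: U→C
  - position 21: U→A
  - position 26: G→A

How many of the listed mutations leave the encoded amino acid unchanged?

Codon 4: UCA (Ser) → CCA (Pro) — missense.
Codon 5: UGU (Cys) → UAU (Tyr) — missense.
Codon 6: UUU (Phe) → UUC (Phe) — synonymous.
Codon 7: UCU (Ser) → UCA (Ser) — synonymous.
Codon 9: CGC (Arg) → CAC (His) — missense.
Synonymous: 2 of 5.

2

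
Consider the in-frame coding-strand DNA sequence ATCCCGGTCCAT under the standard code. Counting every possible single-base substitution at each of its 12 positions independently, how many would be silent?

9

Codon 1 (ATC, Ile): 2 synonymous substitutions.
Codon 2 (CCG, Pro): 3 synonymous substitutions.
Codon 3 (GTC, Val): 3 synonymous substitutions.
Codon 4 (CAT, His): 1 synonymous substitution.
Total: 2 + 3 + 3 + 1 = 9.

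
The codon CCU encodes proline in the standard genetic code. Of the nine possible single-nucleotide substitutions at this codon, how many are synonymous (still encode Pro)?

3

Position 1: none → 0 synonymous.
Position 2: none → 0 synonymous.
Position 3: CCC, CCA, CCG → 3 synonymous.
Total: 0 + 0 + 3 = 3.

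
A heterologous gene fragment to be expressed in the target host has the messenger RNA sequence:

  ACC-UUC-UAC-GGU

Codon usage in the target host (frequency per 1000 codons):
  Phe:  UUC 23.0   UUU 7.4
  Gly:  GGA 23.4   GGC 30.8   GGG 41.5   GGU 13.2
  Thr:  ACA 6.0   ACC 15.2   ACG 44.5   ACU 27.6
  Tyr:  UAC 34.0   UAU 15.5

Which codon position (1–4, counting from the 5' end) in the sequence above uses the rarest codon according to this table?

Codon 1 ACC (Thr): 15.2 per 1000.
Codon 2 UUC (Phe): 23.0 per 1000.
Codon 3 UAC (Tyr): 34.0 per 1000.
Codon 4 GGU (Gly): 13.2 per 1000.
Lowest frequency is 13.2 at codon 4.

4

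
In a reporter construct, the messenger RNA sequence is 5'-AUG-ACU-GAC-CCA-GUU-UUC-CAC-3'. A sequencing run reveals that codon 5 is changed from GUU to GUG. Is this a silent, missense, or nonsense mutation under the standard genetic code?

Position 15 falls in codon 5: GUU → Val.
After the substitution the codon is GUG → Val.
Both encode Val, so the change is synonymous.

silent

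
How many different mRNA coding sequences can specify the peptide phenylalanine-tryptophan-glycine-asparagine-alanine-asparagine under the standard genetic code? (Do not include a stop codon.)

128

Phe: 2 codons.
Trp: 1 codon.
Gly: 4 codons.
Asn: 2 codons.
Ala: 4 codons.
Asn: 2 codons.
2 × 1 × 4 × 2 × 4 × 2 = 128.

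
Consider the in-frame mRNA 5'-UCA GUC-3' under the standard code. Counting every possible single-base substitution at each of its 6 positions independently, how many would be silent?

6

Codon 1 (UCA, Ser): 3 synonymous substitutions.
Codon 2 (GUC, Val): 3 synonymous substitutions.
Total: 3 + 3 = 6.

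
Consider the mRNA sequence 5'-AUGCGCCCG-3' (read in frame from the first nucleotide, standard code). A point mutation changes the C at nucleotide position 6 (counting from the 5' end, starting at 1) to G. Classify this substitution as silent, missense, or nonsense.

silent

Position 6 falls in codon 2: CGC → Arg.
After the substitution the codon is CGG → Arg.
Both encode Arg, so the change is synonymous.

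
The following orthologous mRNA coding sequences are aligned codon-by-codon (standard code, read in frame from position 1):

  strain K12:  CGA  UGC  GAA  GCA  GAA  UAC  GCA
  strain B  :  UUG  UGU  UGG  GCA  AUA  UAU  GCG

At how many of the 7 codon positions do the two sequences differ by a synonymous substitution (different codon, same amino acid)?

Codon 1: CGA Arg / UUG Leu — nonsynonymous.
Codon 2: UGC Cys / UGU Cys — synonymous.
Codon 3: GAA Glu / UGG Trp — nonsynonymous.
Codon 4: GCA Ala / GCA Ala — identical.
Codon 5: GAA Glu / AUA Ile — nonsynonymous.
Codon 6: UAC Tyr / UAU Tyr — synonymous.
Codon 7: GCA Ala / GCG Ala — synonymous.
Synonymous differences: 3.

3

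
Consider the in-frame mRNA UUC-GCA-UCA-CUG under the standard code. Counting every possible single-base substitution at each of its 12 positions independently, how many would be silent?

11

Codon 1 (UUC, Phe): 1 synonymous substitution.
Codon 2 (GCA, Ala): 3 synonymous substitutions.
Codon 3 (UCA, Ser): 3 synonymous substitutions.
Codon 4 (CUG, Leu): 4 synonymous substitutions.
Total: 1 + 3 + 3 + 4 = 11.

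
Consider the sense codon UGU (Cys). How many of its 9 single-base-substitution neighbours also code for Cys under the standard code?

1

Position 1: none → 0 synonymous.
Position 2: none → 0 synonymous.
Position 3: UGC → 1 synonymous.
Total: 0 + 0 + 1 = 1.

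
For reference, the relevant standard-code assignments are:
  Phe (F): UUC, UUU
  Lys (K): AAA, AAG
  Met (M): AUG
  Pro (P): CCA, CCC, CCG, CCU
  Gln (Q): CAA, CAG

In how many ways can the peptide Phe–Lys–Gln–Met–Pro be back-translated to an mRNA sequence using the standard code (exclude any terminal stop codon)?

32

Phe: 2 codons.
Lys: 2 codons.
Gln: 2 codons.
Met: 1 codon.
Pro: 4 codons.
2 × 2 × 2 × 1 × 4 = 32.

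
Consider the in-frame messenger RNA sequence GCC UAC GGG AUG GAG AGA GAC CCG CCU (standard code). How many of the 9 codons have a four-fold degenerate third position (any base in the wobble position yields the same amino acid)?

4

Codon 1 GCC (Ala): third position 4-fold.
Codon 2 UAC (Tyr): third position 2-fold.
Codon 3 GGG (Gly): third position 4-fold.
Codon 4 AUG (Met): third position 1-fold.
Codon 5 GAG (Glu): third position 2-fold.
Codon 6 AGA (Arg): third position 2-fold.
Codon 7 GAC (Asp): third position 2-fold.
Codon 8 CCG (Pro): third position 4-fold.
Codon 9 CCU (Pro): third position 4-fold.
Four-fold degenerate third positions: 4.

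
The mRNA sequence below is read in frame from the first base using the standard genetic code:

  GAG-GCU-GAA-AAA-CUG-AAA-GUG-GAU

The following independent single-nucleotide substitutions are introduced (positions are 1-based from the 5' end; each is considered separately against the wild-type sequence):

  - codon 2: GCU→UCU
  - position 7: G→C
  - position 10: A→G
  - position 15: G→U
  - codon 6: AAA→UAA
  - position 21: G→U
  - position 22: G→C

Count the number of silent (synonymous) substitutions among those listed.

Codon 2: GCU (Ala) → UCU (Ser) — missense.
Codon 3: GAA (Glu) → CAA (Gln) — missense.
Codon 4: AAA (Lys) → GAA (Glu) — missense.
Codon 5: CUG (Leu) → CUU (Leu) — synonymous.
Codon 6: AAA (Lys) → UAA (Stop) — nonsense.
Codon 7: GUG (Val) → GUU (Val) — synonymous.
Codon 8: GAU (Asp) → CAU (His) — missense.
Synonymous: 2 of 7.

2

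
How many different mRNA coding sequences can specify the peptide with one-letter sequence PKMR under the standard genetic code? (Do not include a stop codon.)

48

Pro: 4 codons.
Lys: 2 codons.
Met: 1 codon.
Arg: 6 codons.
4 × 2 × 1 × 6 = 48.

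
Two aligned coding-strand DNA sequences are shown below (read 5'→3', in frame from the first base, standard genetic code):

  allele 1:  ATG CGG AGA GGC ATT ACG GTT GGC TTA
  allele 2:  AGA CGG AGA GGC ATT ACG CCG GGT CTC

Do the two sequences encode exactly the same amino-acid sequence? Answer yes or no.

no

Codon 1: ATG Met / AGA Arg — nonsynonymous.
Codon 2: CGG Arg / CGG Arg — identical.
Codon 3: AGA Arg / AGA Arg — identical.
Codon 4: GGC Gly / GGC Gly — identical.
Codon 5: ATT Ile / ATT Ile — identical.
Codon 6: ACG Thr / ACG Thr — identical.
Codon 7: GTT Val / CCG Pro — nonsynonymous.
Codon 8: GGC Gly / GGT Gly — synonymous.
Codon 9: TTA Leu / CTC Leu — synonymous.
Nonsynonymous differences: 2 → different protein.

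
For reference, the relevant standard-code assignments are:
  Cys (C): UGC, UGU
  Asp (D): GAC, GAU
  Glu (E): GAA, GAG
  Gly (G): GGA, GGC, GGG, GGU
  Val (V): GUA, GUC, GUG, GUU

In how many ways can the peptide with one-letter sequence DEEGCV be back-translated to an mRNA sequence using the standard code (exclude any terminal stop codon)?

256

Asp: 2 codons.
Glu: 2 codons.
Glu: 2 codons.
Gly: 4 codons.
Cys: 2 codons.
Val: 4 codons.
2 × 2 × 2 × 4 × 2 × 4 = 256.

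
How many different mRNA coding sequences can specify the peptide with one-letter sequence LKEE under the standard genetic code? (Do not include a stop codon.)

48

Leu: 6 codons.
Lys: 2 codons.
Glu: 2 codons.
Glu: 2 codons.
6 × 2 × 2 × 2 = 48.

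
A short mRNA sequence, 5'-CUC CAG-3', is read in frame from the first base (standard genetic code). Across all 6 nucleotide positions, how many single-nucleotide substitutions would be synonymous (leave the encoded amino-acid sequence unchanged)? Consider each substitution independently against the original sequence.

4

Codon 1 (CUC, Leu): 3 synonymous substitutions.
Codon 2 (CAG, Gln): 1 synonymous substitution.
Total: 3 + 1 = 4.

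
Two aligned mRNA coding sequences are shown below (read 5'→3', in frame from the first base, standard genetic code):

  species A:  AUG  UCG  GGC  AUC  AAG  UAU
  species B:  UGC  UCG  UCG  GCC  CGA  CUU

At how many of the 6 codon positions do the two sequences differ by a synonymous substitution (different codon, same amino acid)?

0

Codon 1: AUG Met / UGC Cys — nonsynonymous.
Codon 2: UCG Ser / UCG Ser — identical.
Codon 3: GGC Gly / UCG Ser — nonsynonymous.
Codon 4: AUC Ile / GCC Ala — nonsynonymous.
Codon 5: AAG Lys / CGA Arg — nonsynonymous.
Codon 6: UAU Tyr / CUU Leu — nonsynonymous.
Synonymous differences: 0.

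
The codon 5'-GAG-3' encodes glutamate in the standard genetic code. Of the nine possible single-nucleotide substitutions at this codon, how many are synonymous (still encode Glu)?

Position 1: none → 0 synonymous.
Position 2: none → 0 synonymous.
Position 3: GAA → 1 synonymous.
Total: 0 + 0 + 1 = 1.

1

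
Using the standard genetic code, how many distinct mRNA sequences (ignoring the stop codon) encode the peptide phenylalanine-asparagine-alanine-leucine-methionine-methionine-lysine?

Phe: 2 codons.
Asn: 2 codons.
Ala: 4 codons.
Leu: 6 codons.
Met: 1 codon.
Met: 1 codon.
Lys: 2 codons.
2 × 2 × 4 × 6 × 1 × 1 × 2 = 192.

192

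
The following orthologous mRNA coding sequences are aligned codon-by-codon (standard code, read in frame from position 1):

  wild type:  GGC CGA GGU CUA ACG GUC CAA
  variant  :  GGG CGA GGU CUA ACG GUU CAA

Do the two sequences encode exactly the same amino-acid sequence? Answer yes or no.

Codon 1: GGC Gly / GGG Gly — synonymous.
Codon 2: CGA Arg / CGA Arg — identical.
Codon 3: GGU Gly / GGU Gly — identical.
Codon 4: CUA Leu / CUA Leu — identical.
Codon 5: ACG Thr / ACG Thr — identical.
Codon 6: GUC Val / GUU Val — synonymous.
Codon 7: CAA Gln / CAA Gln — identical.
Nonsynonymous differences: 0 → same protein.

yes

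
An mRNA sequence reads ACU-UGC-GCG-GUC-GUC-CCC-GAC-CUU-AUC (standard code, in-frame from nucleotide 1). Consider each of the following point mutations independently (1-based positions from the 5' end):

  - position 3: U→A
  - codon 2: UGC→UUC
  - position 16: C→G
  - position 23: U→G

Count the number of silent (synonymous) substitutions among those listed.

1

Codon 1: ACU (Thr) → ACA (Thr) — synonymous.
Codon 2: UGC (Cys) → UUC (Phe) — missense.
Codon 6: CCC (Pro) → GCC (Ala) — missense.
Codon 8: CUU (Leu) → CGU (Arg) — missense.
Synonymous: 1 of 4.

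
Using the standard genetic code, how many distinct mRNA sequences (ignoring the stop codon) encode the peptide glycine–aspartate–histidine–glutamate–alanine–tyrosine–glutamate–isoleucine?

1536

Gly: 4 codons.
Asp: 2 codons.
His: 2 codons.
Glu: 2 codons.
Ala: 4 codons.
Tyr: 2 codons.
Glu: 2 codons.
Ile: 3 codons.
4 × 2 × 2 × 2 × 4 × 2 × 2 × 3 = 1536.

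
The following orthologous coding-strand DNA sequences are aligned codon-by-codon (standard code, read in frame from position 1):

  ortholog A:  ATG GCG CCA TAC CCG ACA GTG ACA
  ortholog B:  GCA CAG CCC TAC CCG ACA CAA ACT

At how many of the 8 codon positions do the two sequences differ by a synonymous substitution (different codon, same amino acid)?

Codon 1: ATG Met / GCA Ala — nonsynonymous.
Codon 2: GCG Ala / CAG Gln — nonsynonymous.
Codon 3: CCA Pro / CCC Pro — synonymous.
Codon 4: TAC Tyr / TAC Tyr — identical.
Codon 5: CCG Pro / CCG Pro — identical.
Codon 6: ACA Thr / ACA Thr — identical.
Codon 7: GTG Val / CAA Gln — nonsynonymous.
Codon 8: ACA Thr / ACT Thr — synonymous.
Synonymous differences: 2.

2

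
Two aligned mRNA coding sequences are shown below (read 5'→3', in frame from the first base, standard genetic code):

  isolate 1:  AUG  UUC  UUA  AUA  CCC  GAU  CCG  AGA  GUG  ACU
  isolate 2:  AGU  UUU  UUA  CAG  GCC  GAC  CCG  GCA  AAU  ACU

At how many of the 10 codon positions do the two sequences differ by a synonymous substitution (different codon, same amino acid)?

2

Codon 1: AUG Met / AGU Ser — nonsynonymous.
Codon 2: UUC Phe / UUU Phe — synonymous.
Codon 3: UUA Leu / UUA Leu — identical.
Codon 4: AUA Ile / CAG Gln — nonsynonymous.
Codon 5: CCC Pro / GCC Ala — nonsynonymous.
Codon 6: GAU Asp / GAC Asp — synonymous.
Codon 7: CCG Pro / CCG Pro — identical.
Codon 8: AGA Arg / GCA Ala — nonsynonymous.
Codon 9: GUG Val / AAU Asn — nonsynonymous.
Codon 10: ACU Thr / ACU Thr — identical.
Synonymous differences: 2.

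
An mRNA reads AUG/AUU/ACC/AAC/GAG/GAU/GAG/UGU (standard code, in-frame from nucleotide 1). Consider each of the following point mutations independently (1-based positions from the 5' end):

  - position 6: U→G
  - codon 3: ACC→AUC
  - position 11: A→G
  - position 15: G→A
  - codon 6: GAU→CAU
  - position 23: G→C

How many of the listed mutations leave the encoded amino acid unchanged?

Codon 2: AUU (Ile) → AUG (Met) — missense.
Codon 3: ACC (Thr) → AUC (Ile) — missense.
Codon 4: AAC (Asn) → AGC (Ser) — missense.
Codon 5: GAG (Glu) → GAA (Glu) — synonymous.
Codon 6: GAU (Asp) → CAU (His) — missense.
Codon 8: UGU (Cys) → UCU (Ser) — missense.
Synonymous: 1 of 6.

1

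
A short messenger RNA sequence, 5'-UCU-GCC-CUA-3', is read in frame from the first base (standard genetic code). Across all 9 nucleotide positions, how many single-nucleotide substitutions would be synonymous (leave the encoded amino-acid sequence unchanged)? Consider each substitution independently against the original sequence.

10

Codon 1 (UCU, Ser): 3 synonymous substitutions.
Codon 2 (GCC, Ala): 3 synonymous substitutions.
Codon 3 (CUA, Leu): 4 synonymous substitutions.
Total: 3 + 3 + 4 = 10.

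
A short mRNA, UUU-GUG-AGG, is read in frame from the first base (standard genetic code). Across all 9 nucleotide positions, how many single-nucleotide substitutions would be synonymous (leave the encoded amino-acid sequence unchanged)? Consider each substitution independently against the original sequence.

6

Codon 1 (UUU, Phe): 1 synonymous substitution.
Codon 2 (GUG, Val): 3 synonymous substitutions.
Codon 3 (AGG, Arg): 2 synonymous substitutions.
Total: 1 + 3 + 2 = 6.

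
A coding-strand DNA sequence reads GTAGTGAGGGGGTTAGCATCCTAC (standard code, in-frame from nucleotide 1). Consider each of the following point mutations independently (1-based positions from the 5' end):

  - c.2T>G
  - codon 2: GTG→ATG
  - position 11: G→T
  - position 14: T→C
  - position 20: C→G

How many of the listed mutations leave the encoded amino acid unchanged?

0

Codon 1: GTA (Val) → GGA (Gly) — missense.
Codon 2: GTG (Val) → ATG (Met) — missense.
Codon 4: GGG (Gly) → GTG (Val) — missense.
Codon 5: TTA (Leu) → TCA (Ser) — missense.
Codon 7: TCC (Ser) → TGC (Cys) — missense.
Synonymous: 0 of 5.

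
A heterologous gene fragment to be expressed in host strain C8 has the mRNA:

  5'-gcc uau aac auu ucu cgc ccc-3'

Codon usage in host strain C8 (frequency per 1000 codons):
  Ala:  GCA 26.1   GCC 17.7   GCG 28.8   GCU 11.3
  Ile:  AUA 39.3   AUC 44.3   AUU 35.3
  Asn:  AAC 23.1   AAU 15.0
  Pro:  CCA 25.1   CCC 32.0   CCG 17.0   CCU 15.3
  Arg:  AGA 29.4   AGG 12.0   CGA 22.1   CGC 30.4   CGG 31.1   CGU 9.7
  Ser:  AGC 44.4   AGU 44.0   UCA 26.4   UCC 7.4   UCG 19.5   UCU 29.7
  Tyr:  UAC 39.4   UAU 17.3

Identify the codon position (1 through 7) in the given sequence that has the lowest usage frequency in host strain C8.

2

Codon 1 GCC (Ala): 17.7 per 1000.
Codon 2 UAU (Tyr): 17.3 per 1000.
Codon 3 AAC (Asn): 23.1 per 1000.
Codon 4 AUU (Ile): 35.3 per 1000.
Codon 5 UCU (Ser): 29.7 per 1000.
Codon 6 CGC (Arg): 30.4 per 1000.
Codon 7 CCC (Pro): 32.0 per 1000.
Lowest frequency is 17.3 at codon 2.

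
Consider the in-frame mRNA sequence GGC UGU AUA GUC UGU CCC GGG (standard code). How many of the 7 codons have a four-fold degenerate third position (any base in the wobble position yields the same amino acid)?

Codon 1 GGC (Gly): third position 4-fold.
Codon 2 UGU (Cys): third position 2-fold.
Codon 3 AUA (Ile): third position 3-fold.
Codon 4 GUC (Val): third position 4-fold.
Codon 5 UGU (Cys): third position 2-fold.
Codon 6 CCC (Pro): third position 4-fold.
Codon 7 GGG (Gly): third position 4-fold.
Four-fold degenerate third positions: 4.

4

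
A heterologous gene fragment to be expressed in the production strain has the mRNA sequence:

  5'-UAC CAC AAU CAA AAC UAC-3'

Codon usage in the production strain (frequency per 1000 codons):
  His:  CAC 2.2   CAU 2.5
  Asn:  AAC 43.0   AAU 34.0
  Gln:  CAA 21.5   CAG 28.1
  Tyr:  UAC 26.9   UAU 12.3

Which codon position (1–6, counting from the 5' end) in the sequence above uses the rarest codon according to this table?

2

Codon 1 UAC (Tyr): 26.9 per 1000.
Codon 2 CAC (His): 2.2 per 1000.
Codon 3 AAU (Asn): 34.0 per 1000.
Codon 4 CAA (Gln): 21.5 per 1000.
Codon 5 AAC (Asn): 43.0 per 1000.
Codon 6 UAC (Tyr): 26.9 per 1000.
Lowest frequency is 2.2 at codon 2.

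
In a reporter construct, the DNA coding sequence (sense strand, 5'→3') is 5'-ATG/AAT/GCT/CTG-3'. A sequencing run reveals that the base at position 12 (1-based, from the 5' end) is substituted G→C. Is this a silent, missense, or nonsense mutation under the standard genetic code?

Position 12 falls in codon 4: CTG → Leu.
After the substitution the codon is CTC → Leu.
Both encode Leu, so the change is synonymous.

silent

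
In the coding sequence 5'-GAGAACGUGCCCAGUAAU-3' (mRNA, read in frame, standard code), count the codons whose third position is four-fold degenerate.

2

Codon 1 GAG (Glu): third position 2-fold.
Codon 2 AAC (Asn): third position 2-fold.
Codon 3 GUG (Val): third position 4-fold.
Codon 4 CCC (Pro): third position 4-fold.
Codon 5 AGU (Ser): third position 2-fold.
Codon 6 AAU (Asn): third position 2-fold.
Four-fold degenerate third positions: 2.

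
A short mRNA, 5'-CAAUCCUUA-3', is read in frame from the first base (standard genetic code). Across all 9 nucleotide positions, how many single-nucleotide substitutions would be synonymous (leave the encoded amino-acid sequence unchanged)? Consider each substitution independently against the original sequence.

Codon 1 (CAA, Gln): 1 synonymous substitution.
Codon 2 (UCC, Ser): 3 synonymous substitutions.
Codon 3 (UUA, Leu): 2 synonymous substitutions.
Total: 1 + 3 + 2 = 6.

6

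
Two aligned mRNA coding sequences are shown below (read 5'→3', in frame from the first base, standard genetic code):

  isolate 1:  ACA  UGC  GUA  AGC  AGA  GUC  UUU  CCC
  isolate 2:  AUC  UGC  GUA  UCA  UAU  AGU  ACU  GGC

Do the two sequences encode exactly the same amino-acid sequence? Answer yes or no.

no

Codon 1: ACA Thr / AUC Ile — nonsynonymous.
Codon 2: UGC Cys / UGC Cys — identical.
Codon 3: GUA Val / GUA Val — identical.
Codon 4: AGC Ser / UCA Ser — synonymous.
Codon 5: AGA Arg / UAU Tyr — nonsynonymous.
Codon 6: GUC Val / AGU Ser — nonsynonymous.
Codon 7: UUU Phe / ACU Thr — nonsynonymous.
Codon 8: CCC Pro / GGC Gly — nonsynonymous.
Nonsynonymous differences: 5 → different protein.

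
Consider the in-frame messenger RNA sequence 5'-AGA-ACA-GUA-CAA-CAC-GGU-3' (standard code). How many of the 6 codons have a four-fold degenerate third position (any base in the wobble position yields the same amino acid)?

Codon 1 AGA (Arg): third position 2-fold.
Codon 2 ACA (Thr): third position 4-fold.
Codon 3 GUA (Val): third position 4-fold.
Codon 4 CAA (Gln): third position 2-fold.
Codon 5 CAC (His): third position 2-fold.
Codon 6 GGU (Gly): third position 4-fold.
Four-fold degenerate third positions: 3.

3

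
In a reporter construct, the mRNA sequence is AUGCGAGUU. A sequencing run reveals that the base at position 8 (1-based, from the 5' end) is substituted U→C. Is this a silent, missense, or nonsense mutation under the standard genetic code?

Position 8 falls in codon 3: GUU → Val.
After the substitution the codon is GCU → Ala.
Val ≠ Ala, so this is a missense mutation.

missense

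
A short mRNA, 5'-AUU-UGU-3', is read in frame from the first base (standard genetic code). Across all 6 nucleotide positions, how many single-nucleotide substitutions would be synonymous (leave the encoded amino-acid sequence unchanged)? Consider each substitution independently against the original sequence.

3

Codon 1 (AUU, Ile): 2 synonymous substitutions.
Codon 2 (UGU, Cys): 1 synonymous substitution.
Total: 2 + 1 = 3.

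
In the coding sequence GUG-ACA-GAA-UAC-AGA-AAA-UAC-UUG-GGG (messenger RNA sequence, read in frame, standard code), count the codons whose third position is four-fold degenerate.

3

Codon 1 GUG (Val): third position 4-fold.
Codon 2 ACA (Thr): third position 4-fold.
Codon 3 GAA (Glu): third position 2-fold.
Codon 4 UAC (Tyr): third position 2-fold.
Codon 5 AGA (Arg): third position 2-fold.
Codon 6 AAA (Lys): third position 2-fold.
Codon 7 UAC (Tyr): third position 2-fold.
Codon 8 UUG (Leu): third position 2-fold.
Codon 9 GGG (Gly): third position 4-fold.
Four-fold degenerate third positions: 3.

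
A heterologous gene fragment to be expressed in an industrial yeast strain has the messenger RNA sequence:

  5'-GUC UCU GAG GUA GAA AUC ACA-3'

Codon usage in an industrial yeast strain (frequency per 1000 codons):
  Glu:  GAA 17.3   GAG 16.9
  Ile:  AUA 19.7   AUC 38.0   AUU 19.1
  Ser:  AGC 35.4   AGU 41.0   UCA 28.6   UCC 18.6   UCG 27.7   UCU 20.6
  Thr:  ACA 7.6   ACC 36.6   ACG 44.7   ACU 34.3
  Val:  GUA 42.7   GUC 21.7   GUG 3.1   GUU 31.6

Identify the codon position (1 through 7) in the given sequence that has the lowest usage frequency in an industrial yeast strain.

Codon 1 GUC (Val): 21.7 per 1000.
Codon 2 UCU (Ser): 20.6 per 1000.
Codon 3 GAG (Glu): 16.9 per 1000.
Codon 4 GUA (Val): 42.7 per 1000.
Codon 5 GAA (Glu): 17.3 per 1000.
Codon 6 AUC (Ile): 38.0 per 1000.
Codon 7 ACA (Thr): 7.6 per 1000.
Lowest frequency is 7.6 at codon 7.

7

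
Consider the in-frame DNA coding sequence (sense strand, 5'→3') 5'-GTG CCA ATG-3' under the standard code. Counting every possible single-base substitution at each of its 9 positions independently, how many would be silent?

6

Codon 1 (GTG, Val): 3 synonymous substitutions.
Codon 2 (CCA, Pro): 3 synonymous substitutions.
Codon 3 (ATG, Met): 0 synonymous substitutions.
Total: 3 + 3 + 0 = 6.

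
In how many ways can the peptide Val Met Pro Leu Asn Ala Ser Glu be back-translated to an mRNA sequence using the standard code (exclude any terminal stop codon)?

Val: 4 codons.
Met: 1 codon.
Pro: 4 codons.
Leu: 6 codons.
Asn: 2 codons.
Ala: 4 codons.
Ser: 6 codons.
Glu: 2 codons.
4 × 1 × 4 × 6 × 2 × 4 × 6 × 2 = 9216.

9216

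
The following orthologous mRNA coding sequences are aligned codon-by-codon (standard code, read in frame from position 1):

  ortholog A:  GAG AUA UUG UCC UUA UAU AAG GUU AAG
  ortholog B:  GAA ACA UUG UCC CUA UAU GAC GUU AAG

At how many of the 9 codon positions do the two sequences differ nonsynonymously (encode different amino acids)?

Codon 1: GAG Glu / GAA Glu — synonymous.
Codon 2: AUA Ile / ACA Thr — nonsynonymous.
Codon 3: UUG Leu / UUG Leu — identical.
Codon 4: UCC Ser / UCC Ser — identical.
Codon 5: UUA Leu / CUA Leu — synonymous.
Codon 6: UAU Tyr / UAU Tyr — identical.
Codon 7: AAG Lys / GAC Asp — nonsynonymous.
Codon 8: GUU Val / GUU Val — identical.
Codon 9: AAG Lys / AAG Lys — identical.
Nonsynonymous differences: 2.

2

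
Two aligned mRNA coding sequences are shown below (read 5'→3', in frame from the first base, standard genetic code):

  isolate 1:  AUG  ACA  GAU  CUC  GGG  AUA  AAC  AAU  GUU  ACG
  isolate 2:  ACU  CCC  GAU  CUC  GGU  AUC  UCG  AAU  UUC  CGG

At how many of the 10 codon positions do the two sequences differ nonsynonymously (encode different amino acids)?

5

Codon 1: AUG Met / ACU Thr — nonsynonymous.
Codon 2: ACA Thr / CCC Pro — nonsynonymous.
Codon 3: GAU Asp / GAU Asp — identical.
Codon 4: CUC Leu / CUC Leu — identical.
Codon 5: GGG Gly / GGU Gly — synonymous.
Codon 6: AUA Ile / AUC Ile — synonymous.
Codon 7: AAC Asn / UCG Ser — nonsynonymous.
Codon 8: AAU Asn / AAU Asn — identical.
Codon 9: GUU Val / UUC Phe — nonsynonymous.
Codon 10: ACG Thr / CGG Arg — nonsynonymous.
Nonsynonymous differences: 5.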